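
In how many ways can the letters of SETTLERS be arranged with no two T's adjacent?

There are 8!/(2!·2!·2!) = 5040 arrangements of SETTLERS in total.
If the two T's are adjacent, glue them into one block, leaving 7 items to arrange: (7)!/(2!·2!) = 1260 ways.
Hence 5040 − 1260 = 3780.

3780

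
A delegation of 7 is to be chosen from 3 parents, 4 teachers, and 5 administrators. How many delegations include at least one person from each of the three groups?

Total 7-person selections from all 12: C(12,7) = 792.
Subtract selections that omit an entire group: no parents → C(9,7) = 36; no teachers → C(8,7) = 8; no administrators → C(7,7) = 1.
Add back selections omitting two groups (i.e. drawn from a single group): C(3,7) + C(4,7) + C(5,7) = 0.
By inclusion–exclusion: 792 − 45 + 0 = 747.

747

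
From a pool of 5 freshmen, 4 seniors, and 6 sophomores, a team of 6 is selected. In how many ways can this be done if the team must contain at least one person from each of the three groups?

4250

Unrestricted: C(15,6) = 5005 ways to pick any 6 of the 15.
Selections missing a whole group: no freshmen → C(10,6) = 210; no seniors → C(11,6) = 462; no sophomores → C(9,6) = 84.
Add back selections omitting two groups (i.e. drawn from a single group): C(5,6) + C(4,6) + C(6,6) = 1.
By inclusion–exclusion: 5005 − 756 + 1 = 4250.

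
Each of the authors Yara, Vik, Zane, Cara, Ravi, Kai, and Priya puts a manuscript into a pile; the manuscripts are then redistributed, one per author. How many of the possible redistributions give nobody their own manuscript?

1854

Count assignments avoiding every fixed point. For any j of the 7 authors fixed to their own manuscript, the other 7−j can be arranged in (7−j)! ways.
By inclusion–exclusion this is Σ_{j=0}^{7} (−1)^j C(7,j)·(7−j)!.
Computing: 5040 − 5040 + 2520 − 840 + 210 − 42 + 7 − 1 = 1854.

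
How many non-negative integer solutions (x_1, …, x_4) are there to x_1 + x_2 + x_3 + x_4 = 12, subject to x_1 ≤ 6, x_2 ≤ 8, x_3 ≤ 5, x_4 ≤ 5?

212

By stars and bars, unrestricted non-negative solutions to x_1+…+x_4 = 12 number C(12+3,3) = 455.
Subtract solutions that violate a single cap (substitute x_i' = x_i − (cap_i+1)): x_1 ≥ 7 gives C(8,3) = 56; x_2 ≥ 9 gives C(6,3) = 20; x_3 ≥ 6 gives C(9,3) = 84; x_4 ≥ 6 gives C(9,3) = 84. Together 244.
Add back pairs where two caps are both exceeded: 0 + 0 + 0 + 0 + 0 + 1 = 1.
By inclusion–exclusion the count is 455 − 244 + 1 = 212.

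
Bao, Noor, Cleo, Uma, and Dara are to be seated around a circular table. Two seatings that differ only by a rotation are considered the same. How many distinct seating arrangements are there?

Seat Bao anywhere (absorbing the rotational symmetry), then permute the other 4: (4)! = 24.

24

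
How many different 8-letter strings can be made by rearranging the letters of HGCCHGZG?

1680

HGCCHGZG has 8 letters with C appearing twice, G appearing 3 times, and H appearing twice.
Dividing 8! = 40320 by 3!·2!·2! = 24 for the repeated letters gives 1680.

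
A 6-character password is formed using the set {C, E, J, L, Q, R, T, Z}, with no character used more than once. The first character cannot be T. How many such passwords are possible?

The first character has 8−1 = 7 choices (anything except T).
The remaining 5 characters are filled from the other 7 symbols without repetition: 7 × 6 × 5 × 4 × 3 = 2520.
Total: 7 × 2520 = 17640.

17640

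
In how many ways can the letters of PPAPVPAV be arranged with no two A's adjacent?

There are 8!/(4!·2!·2!) = 420 arrangements of PPAPVPAV in total.
If the two A's are adjacent, glue them into one block, leaving 7 items to arrange: (7)!/(4!·2!) = 105 ways.
Subtracting, 420 − 105 = 315 arrangements keep the A's apart.

315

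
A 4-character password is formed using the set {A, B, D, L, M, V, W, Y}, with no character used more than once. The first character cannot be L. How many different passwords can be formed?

1470

The first character has 8−1 = 7 choices (anything except L).
The remaining 3 characters are filled from the other 7 symbols without repetition: 7 × 6 × 5 = 210.
Total: 7 × 210 = 1470.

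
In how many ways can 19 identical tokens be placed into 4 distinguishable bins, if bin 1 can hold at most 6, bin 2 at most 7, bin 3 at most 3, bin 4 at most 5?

Without the upper bounds there are C(22,3) = 1540 ways to split 19 among 4 bins.
Subtract solutions that violate a single cap (substitute x_i' = x_i − (cap_i+1)): x_1 ≥ 7 gives C(15,3) = 455; x_2 ≥ 8 gives C(14,3) = 364; x_3 ≥ 4 gives C(18,3) = 816; x_4 ≥ 6 gives C(16,3) = 560. Together 2195.
Add back pairs where two caps are both exceeded: 35 + 165 + 84 + 120 + 56 + 220 = 680.
Subtract triples: 1 + 0 + 10 + 4 = 15.
By inclusion–exclusion the count is 1540 − 2195 + 680 − 15 = 10.

10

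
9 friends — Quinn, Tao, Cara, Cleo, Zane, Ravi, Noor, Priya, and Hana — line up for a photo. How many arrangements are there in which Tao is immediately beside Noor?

Glue Tao and Noor into one block (2 internal orders), leaving 8 units to arrange in a row.
That gives 2 × 8! = 2 × 40320 = 80640.

80640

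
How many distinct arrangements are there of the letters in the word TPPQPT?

TPPQPT has 6 letters with P appearing 3 times and T appearing twice.
The number of distinct arrangements is 6!/(3!·2!) = 720/12 = 60.

60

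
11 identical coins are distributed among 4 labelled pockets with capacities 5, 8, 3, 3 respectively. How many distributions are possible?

86

Ignoring the caps, the number of non-negative solutions to x_1+…+x_4 = 11 is C(14,3) = 364.
Subtract solutions that violate a single cap (substitute x_i' = x_i − (cap_i+1)): x_1 ≥ 6 gives C(8,3) = 56; x_2 ≥ 9 gives C(5,3) = 10; x_3 ≥ 4 gives C(10,3) = 120; x_4 ≥ 4 gives C(10,3) = 120. Together 306.
Add back pairs where two caps are both exceeded: 0 + 4 + 4 + 0 + 0 + 20 = 28.
By inclusion–exclusion the count is 364 − 306 + 28 = 86.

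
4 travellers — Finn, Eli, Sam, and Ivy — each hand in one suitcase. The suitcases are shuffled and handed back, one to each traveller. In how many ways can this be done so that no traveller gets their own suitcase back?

Count assignments avoiding every fixed point. For any j of the 4 travellers fixed to their own suitcase, the other 4−j can be arranged in (4−j)! ways.
By inclusion–exclusion this is Σ_{j=0}^{4} (−1)^j C(4,j)·(4−j)!.
Computing: 24 − 24 + 12 − 4 + 1 = 9.

9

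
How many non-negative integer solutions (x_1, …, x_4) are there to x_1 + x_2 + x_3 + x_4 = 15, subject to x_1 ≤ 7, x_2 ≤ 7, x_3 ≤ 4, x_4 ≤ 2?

Ignoring the caps, the number of non-negative solutions to x_1+…+x_4 = 15 is C(18,3) = 816.
Subtract solutions that violate a single cap (substitute x_i' = x_i − (cap_i+1)): x_1 ≥ 8 gives C(10,3) = 120; x_2 ≥ 8 gives C(10,3) = 120; x_3 ≥ 5 gives C(13,3) = 286; x_4 ≥ 3 gives C(15,3) = 455. Together 981.
Add back pairs where two caps are both exceeded: 0 + 10 + 35 + 10 + 35 + 120 = 210.
By inclusion–exclusion the count is 816 − 981 + 210 = 45.

45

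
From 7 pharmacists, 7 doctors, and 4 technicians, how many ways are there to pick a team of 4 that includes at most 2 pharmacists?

2640

Split by how many pharmacists are chosen (0 through 2).
Sum: C(7,0)·C(11,4) + C(7,1)·C(11,3) + C(7,2)·C(11,2) = 330 + 1155 + 1155 = 2640.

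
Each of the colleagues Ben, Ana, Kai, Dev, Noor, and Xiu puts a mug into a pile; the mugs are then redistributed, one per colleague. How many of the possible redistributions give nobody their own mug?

Let Aᵢ be the assignments in which colleague i gets their own mug. We want the size of the complement of A₁∪…∪A_6.
By inclusion–exclusion this is Σ_{j=0}^{6} (−1)^j C(6,j)·(6−j)!.
Computing: 720 − 720 + 360 − 120 + 30 − 6 + 1 = 265.

265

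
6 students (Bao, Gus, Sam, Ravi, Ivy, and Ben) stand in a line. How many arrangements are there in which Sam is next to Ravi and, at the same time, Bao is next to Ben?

96

Treat {Sam,Ravi} as one block (2 orders) and {Bao,Ben} as another (2 orders).
That leaves 4 units to arrange: 2 × 2 × 4! = 4 × 24 = 96.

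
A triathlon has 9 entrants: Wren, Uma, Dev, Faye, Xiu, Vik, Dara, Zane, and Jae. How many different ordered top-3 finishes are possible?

There are 9 choices for 1st place, 8 for 2nd, and 7 for 3rd.
That gives 9 × 8 × 7 = 504.

504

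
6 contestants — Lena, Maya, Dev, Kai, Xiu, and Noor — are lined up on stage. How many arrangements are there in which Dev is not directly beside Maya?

Of the 6! = 720 arrangements, those with Dev and Maya adjacent number 2 × 5! = 240 (treat the pair as a block with 2 internal orders).
Complementary counting: 720 − 240 = 480.

480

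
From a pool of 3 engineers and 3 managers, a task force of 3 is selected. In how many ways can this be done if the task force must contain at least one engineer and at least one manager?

Total 3-person selections from all 6: C(6,3) = 20.
Subtract selections that omit an entire group: no engineers → C(3,3) = 1; no managers → C(3,3) = 1.
Both groups omitted at once is impossible, so 20 − 2 = 18.

18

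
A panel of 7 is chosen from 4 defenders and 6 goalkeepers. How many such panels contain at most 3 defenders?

100

Split by how many defenders are chosen (0 through 3).
Sum: C(4,0)·C(6,7) + C(4,1)·C(6,6) + C(4,2)·C(6,5) + C(4,3)·C(6,4) = 0 + 4 + 36 + 60 = 100.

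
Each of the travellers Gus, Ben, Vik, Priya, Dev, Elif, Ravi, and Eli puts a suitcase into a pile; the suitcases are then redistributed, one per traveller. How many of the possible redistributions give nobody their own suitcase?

Let Aᵢ be the assignments in which traveller i gets their own suitcase. We want the size of the complement of A₁∪…∪A_8.
By inclusion–exclusion this is Σ_{j=0}^{8} (−1)^j C(8,j)·(8−j)!.
Computing: 40320 − 40320 + 20160 − 6720 + 1680 − 336 + 56 − 8 + 1 = 14833.

14833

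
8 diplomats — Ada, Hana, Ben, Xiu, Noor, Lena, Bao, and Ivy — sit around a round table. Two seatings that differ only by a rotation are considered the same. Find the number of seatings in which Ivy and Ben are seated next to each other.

Treat {Ivy, Ben} as one unit (2 internal orders) and seat the resulting 7 units around the table: (6)! circular arrangements.
So 2 × (6)! = 2 × 720 = 1440.

1440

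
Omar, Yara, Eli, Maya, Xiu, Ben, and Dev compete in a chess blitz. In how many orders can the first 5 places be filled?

This is an ordered selection of 5 from 7: P(7,5).
That gives 7 × 6 × 5 × 4 × 3 = 2520.

2520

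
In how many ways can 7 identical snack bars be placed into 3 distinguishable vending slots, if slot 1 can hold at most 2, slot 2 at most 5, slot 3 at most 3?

9

Ignoring the caps, the number of non-negative solutions to x_1+…+x_3 = 7 is C(9,2) = 36.
Subtract solutions that violate a single cap (substitute x_i' = x_i − (cap_i+1)): x_1 ≥ 3 gives C(6,2) = 15; x_2 ≥ 6 gives C(3,2) = 3; x_3 ≥ 4 gives C(5,2) = 10. Together 28.
Add back pairs where two caps are both exceeded: 0 + 1 + 0 = 1.
By inclusion–exclusion the count is 36 − 28 + 1 = 9.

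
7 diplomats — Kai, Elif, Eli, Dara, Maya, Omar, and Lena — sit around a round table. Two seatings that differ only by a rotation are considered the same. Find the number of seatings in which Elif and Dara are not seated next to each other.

Without the restriction there are (6)! = 720 seatings.
Seatings with Elif beside Dara: treat them as a block with 2 internal orders, giving 2 × (5)! = 240.
Subtracting, 720 − 240 = 480.

480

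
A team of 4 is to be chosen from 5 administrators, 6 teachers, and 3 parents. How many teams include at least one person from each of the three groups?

495

Total 4-person selections from all 14: C(14,4) = 1001.
Subtract selections that omit an entire group: no administrators → C(9,4) = 126; no teachers → C(8,4) = 70; no parents → C(11,4) = 330.
Add back selections omitting two groups (i.e. drawn from a single group): C(5,4) + C(6,4) + C(3,4) = 20.
By inclusion–exclusion: 1001 − 526 + 20 = 495.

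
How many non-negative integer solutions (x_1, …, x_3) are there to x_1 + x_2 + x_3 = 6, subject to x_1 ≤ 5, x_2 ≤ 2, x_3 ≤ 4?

14

Ignoring the caps, the number of non-negative solutions to x_1+…+x_3 = 6 is C(8,2) = 28.
Subtract solutions that violate a single cap (substitute x_i' = x_i − (cap_i+1)): x_1 ≥ 6 gives C(2,2) = 1; x_2 ≥ 3 gives C(5,2) = 10; x_3 ≥ 5 gives C(3,2) = 3. Together 14.
No two caps can be exceeded simultaneously, so the pair terms are all 0.
By inclusion–exclusion the count is 28 − 14 + 0 = 14.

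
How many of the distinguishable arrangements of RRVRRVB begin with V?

With the first slot taken by V, it remains to arrange the other 6 letters (RRRRVB).
Those 6 letters have R appearing 4 times, giving (6)!/(4!) = 30.

30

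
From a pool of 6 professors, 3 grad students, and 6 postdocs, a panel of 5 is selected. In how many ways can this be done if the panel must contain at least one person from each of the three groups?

1971

Total 5-person selections from all 15: C(15,5) = 3003.
Subtract selections that omit an entire group: no professors → C(9,5) = 126; no grad students → C(12,5) = 792; no postdocs → C(9,5) = 126.
Add back selections omitting two groups (i.e. drawn from a single group): C(6,5) + C(3,5) + C(6,5) = 12.
By inclusion–exclusion: 3003 − 1044 + 12 = 1971.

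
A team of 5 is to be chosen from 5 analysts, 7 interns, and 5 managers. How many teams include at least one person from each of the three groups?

4375

Unrestricted: C(17,5) = 6188 ways to pick any 5 of the 17.
Subtract selections that omit an entire group: no analysts → C(12,5) = 792; no interns → C(10,5) = 252; no managers → C(12,5) = 792.
Add back selections omitting two groups (i.e. drawn from a single group): C(5,5) + C(7,5) + C(5,5) = 23.
By inclusion–exclusion: 6188 − 1836 + 23 = 4375.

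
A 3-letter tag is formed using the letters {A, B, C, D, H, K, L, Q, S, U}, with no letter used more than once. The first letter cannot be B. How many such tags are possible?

The first letter has 10−1 = 9 choices (anything except B).
The remaining 2 letters are filled from the other 9 symbols without repetition: 9 × 8 = 72.
Total: 9 × 72 = 648.

648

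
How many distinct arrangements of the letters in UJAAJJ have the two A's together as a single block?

Treat the 2 copies of A as a single block. The multiset to arrange is then {AA, J, J, J, U}, 5 items in all.
That gives (5)!/(3!) = 20 arrangements.

20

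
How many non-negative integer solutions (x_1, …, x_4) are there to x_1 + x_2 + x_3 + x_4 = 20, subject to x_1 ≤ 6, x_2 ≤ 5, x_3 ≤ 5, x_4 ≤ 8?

Ignoring the caps, the number of non-negative solutions to x_1+…+x_4 = 20 is C(23,3) = 1771.
Subtract solutions that violate a single cap (substitute x_i' = x_i − (cap_i+1)): x_1 ≥ 7 gives C(16,3) = 560; x_2 ≥ 6 gives C(17,3) = 680; x_3 ≥ 6 gives C(17,3) = 680; x_4 ≥ 9 gives C(14,3) = 364. Together 2284.
Add back pairs where two caps are both exceeded: 120 + 120 + 35 + 165 + 56 + 56 = 552.
Subtract triples: 4 + 0 + 0 + 0 = 4.
By inclusion–exclusion the count is 1771 − 2284 + 552 − 4 = 35.

35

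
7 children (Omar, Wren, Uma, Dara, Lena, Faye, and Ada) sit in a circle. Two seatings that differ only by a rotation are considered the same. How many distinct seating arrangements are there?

Fix one person's seat to break rotational symmetry; the remaining 6 people can be arranged in (6)! = 720 ways.

720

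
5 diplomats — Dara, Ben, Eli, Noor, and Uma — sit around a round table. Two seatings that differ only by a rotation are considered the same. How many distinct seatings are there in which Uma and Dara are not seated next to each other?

12

All circular seatings of 5 people number (4)! = 24.
Seatings with Uma beside Dara: treat them as a block with 2 internal orders, giving 2 × (3)! = 12.
Subtracting, 24 − 12 = 12.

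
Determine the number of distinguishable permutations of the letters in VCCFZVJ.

1260

The 7 letters of VCCFZVJ have repeats: C appearing twice and V appearing twice.
Dividing 7! = 5040 by 2!·2! = 4 for the repeated letters gives 1260.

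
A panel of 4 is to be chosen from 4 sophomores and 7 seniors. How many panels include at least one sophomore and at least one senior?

294

With no constraint there are C(11,4) = 330 possible selections.
Subtract selections that omit an entire group: no sophomores → C(7,4) = 35; no seniors → C(4,4) = 1.
Both groups omitted at once is impossible, so 330 − 36 = 294.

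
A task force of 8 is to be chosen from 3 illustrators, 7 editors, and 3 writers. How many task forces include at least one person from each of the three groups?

Unrestricted: C(13,8) = 1287 ways to pick any 8 of the 13.
Selections missing a whole group: no illustrators → C(10,8) = 45; no editors → C(6,8) = 0; no writers → C(10,8) = 45.
Add back selections omitting two groups (i.e. drawn from a single group): C(3,8) + C(7,8) + C(3,8) = 0.
By inclusion–exclusion: 1287 − 90 + 0 = 1197.

1197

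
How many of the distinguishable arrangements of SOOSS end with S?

Fix S in the last position and arrange the remaining 4 letters.
Those 4 letters have O appearing twice and S appearing twice, giving (4)!/(2!·2!) = 6.

6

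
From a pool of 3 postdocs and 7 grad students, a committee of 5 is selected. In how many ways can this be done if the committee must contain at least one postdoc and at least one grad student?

With no constraint there are C(10,5) = 252 possible selections.
Subtract selections that omit an entire group: no postdocs → C(7,5) = 21; no grad students → C(3,5) = 0.
Both groups omitted at once is impossible, so 252 − 21 = 231.

231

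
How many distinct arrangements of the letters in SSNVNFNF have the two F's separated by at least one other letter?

1260

Total arrangements of SSNVNFNF: 8!/(3!·2!·2!) = 1680.
If the two F's are adjacent, glue them into one block, leaving 7 items to arrange: (7)!/(3!·2!) = 420 ways.
Hence 1680 − 420 = 1260.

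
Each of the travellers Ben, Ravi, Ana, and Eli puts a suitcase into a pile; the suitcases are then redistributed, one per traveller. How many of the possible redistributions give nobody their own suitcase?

This is the derangement count D_4: permutations of 4 items with no fixed point.
By inclusion–exclusion this is Σ_{j=0}^{4} (−1)^j C(4,j)·(4−j)!.
Computing: 24 − 24 + 12 − 4 + 1 = 9.

9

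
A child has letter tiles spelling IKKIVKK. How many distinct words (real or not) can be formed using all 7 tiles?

105

The 7 letters of IKKIVKK have repeats: I appearing twice and K appearing 4 times.
Dividing 7! = 5040 by 4!·2! = 48 for the repeated letters gives 105.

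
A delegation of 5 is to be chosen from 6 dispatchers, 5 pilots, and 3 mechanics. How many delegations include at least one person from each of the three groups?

1365

Unrestricted: C(14,5) = 2002 ways to pick any 5 of the 14.
Selections missing a whole group: no dispatchers → C(8,5) = 56; no pilots → C(9,5) = 126; no mechanics → C(11,5) = 462.
Add back selections omitting two groups (i.e. drawn from a single group): C(6,5) + C(5,5) + C(3,5) = 7.
By inclusion–exclusion: 2002 − 644 + 7 = 1365.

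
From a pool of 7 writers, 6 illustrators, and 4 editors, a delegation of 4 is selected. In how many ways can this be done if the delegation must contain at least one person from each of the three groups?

1176

Total 4-person selections from all 17: C(17,4) = 2380.
Subtract selections that omit an entire group: no writers → C(10,4) = 210; no illustrators → C(11,4) = 330; no editors → C(13,4) = 715.
Add back selections omitting two groups (i.e. drawn from a single group): C(7,4) + C(6,4) + C(4,4) = 51.
By inclusion–exclusion: 2380 − 1255 + 51 = 1176.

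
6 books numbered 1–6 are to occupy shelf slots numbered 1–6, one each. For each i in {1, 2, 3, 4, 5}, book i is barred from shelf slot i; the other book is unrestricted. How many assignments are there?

Let Aᵢ (for 1 ≤ i ≤ 5) be the placements that put book i in its forbidden shelf slot. Any j of these fix j positions, leaving (6−j)! ways to fill the rest, and there are C(5,j) ways to pick which j.
By inclusion–exclusion, the number of valid placements is Σ_{j=0}^{5} (−1)^j C(5,j)·(6−j)!.
Computing: 720 − 600 + 240 − 60 + 10 − 1 = 309.

309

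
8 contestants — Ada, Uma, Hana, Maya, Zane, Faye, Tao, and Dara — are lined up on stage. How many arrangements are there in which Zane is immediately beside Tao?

10080

Treat {Zane, Tao} as a single unit. There are 7 units to order, and the pair itself can be ordered 2 ways.
That gives 2 × 7! = 2 × 5040 = 10080.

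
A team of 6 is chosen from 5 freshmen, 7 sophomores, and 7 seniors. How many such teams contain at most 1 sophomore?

Split by how many sophomores are chosen (0 through 1).
Sum: C(7,0)·C(12,6) + C(7,1)·C(12,5) = 924 + 5544 = 6468.

6468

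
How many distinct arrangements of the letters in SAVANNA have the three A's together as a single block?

60

Treat the 3 copies of A as a single block. The multiset to arrange is then {AAA, N, N, S, V}, 5 items in all.
That gives (5)!/(2!) = 60 arrangements.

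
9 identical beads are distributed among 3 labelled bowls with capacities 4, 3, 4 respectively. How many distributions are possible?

By stars and bars, unrestricted non-negative solutions to x_1+…+x_3 = 9 number C(9+2,2) = 55.
Subtract solutions that violate a single cap (substitute x_i' = x_i − (cap_i+1)): x_1 ≥ 5 gives C(6,2) = 15; x_2 ≥ 4 gives C(7,2) = 21; x_3 ≥ 5 gives C(6,2) = 15. Together 51.
Add back pairs where two caps are both exceeded: 1 + 0 + 1 = 2.
By inclusion–exclusion the count is 55 − 51 + 2 = 6.

6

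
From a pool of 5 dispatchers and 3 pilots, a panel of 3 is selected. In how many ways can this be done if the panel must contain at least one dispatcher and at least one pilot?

Total 3-person selections from all 8: C(8,3) = 56.
Subtract selections that omit an entire group: no dispatchers → C(3,3) = 1; no pilots → C(5,3) = 10.
Both groups omitted at once is impossible, so 56 − 11 = 45.

45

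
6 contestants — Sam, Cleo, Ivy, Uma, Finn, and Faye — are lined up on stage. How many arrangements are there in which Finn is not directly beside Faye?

480

There are 6! = 720 arrangements in all. If Finn and Faye are adjacent, merging them into one block gives 2·(5)! = 240 arrangements.
So 720 − 240 = 480 arrangements keep them apart.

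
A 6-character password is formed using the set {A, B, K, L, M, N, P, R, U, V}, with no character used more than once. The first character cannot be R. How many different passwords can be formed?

136080

The first character has 10−1 = 9 choices (anything except R).
The remaining 5 characters are filled from the other 9 symbols without repetition: 9 × 8 × 7 × 6 × 5 = 15120.
Total: 9 × 15120 = 136080.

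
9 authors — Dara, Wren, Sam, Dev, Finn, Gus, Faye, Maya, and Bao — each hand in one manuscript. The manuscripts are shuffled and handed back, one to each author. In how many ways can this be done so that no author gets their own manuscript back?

133496

Count assignments avoiding every fixed point. For any j of the 9 authors fixed to their own manuscript, the other 9−j can be arranged in (9−j)! ways.
By inclusion–exclusion this is Σ_{j=0}^{9} (−1)^j C(9,j)·(9−j)!.
Computing: 362880 − 362880 + 181440 − 60480 + 15120 − 3024 + 504 − 72 + 9 − 1 = 133496.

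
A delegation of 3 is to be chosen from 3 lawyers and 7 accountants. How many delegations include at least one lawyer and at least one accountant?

84

Total 3-person selections from all 10: C(10,3) = 120.
Subtract selections that omit an entire group: no lawyers → C(7,3) = 35; no accountants → C(3,3) = 1.
Both groups omitted at once is impossible, so 120 − 36 = 84.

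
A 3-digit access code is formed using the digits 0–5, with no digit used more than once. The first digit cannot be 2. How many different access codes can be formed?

The first digit has 6−1 = 5 choices (anything except 2).
The remaining 2 digits are filled from the other 5 symbols without repetition: 5 × 4 = 20.
Total: 5 × 20 = 100.

100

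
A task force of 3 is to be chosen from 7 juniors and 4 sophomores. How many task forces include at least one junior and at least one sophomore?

126

Unrestricted: C(11,3) = 165 ways to pick any 3 of the 11.
Selections missing a whole group: no juniors → C(4,3) = 4; no sophomores → C(7,3) = 35.
Both groups omitted at once is impossible, so 165 − 39 = 126.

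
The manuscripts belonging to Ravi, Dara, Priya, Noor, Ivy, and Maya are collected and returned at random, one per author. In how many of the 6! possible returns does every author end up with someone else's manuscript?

This is the derangement count D_6: permutations of 6 items with no fixed point.
By inclusion–exclusion this is Σ_{j=0}^{6} (−1)^j C(6,j)·(6−j)!.
Computing: 720 − 720 + 360 − 120 + 30 − 6 + 1 = 265.

265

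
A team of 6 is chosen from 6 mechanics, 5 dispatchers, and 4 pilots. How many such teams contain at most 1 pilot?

2310

Split by how many pilots are chosen (0 through 1).
Sum: C(4,0)·C(11,6) + C(4,1)·C(11,5) = 462 + 1848 = 2310.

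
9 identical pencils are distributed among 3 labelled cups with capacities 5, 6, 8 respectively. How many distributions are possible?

Ignoring the caps, the number of non-negative solutions to x_1+…+x_3 = 9 is C(11,2) = 55.
Subtract solutions that violate a single cap (substitute x_i' = x_i − (cap_i+1)): x_1 ≥ 6 gives C(5,2) = 10; x_2 ≥ 7 gives C(4,2) = 6; x_3 ≥ 9 gives C(2,2) = 1. Together 17.
No two caps can be exceeded simultaneously, so the pair terms are all 0.
By inclusion–exclusion the count is 55 − 17 + 0 = 38.

38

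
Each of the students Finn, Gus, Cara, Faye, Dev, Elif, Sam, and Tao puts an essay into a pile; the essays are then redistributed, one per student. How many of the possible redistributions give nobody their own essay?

14833

This is the derangement count D_8: permutations of 8 items with no fixed point.
By inclusion–exclusion this is Σ_{j=0}^{8} (−1)^j C(8,j)·(8−j)!.
Computing: 40320 − 40320 + 20160 − 6720 + 1680 − 336 + 56 − 8 + 1 = 14833.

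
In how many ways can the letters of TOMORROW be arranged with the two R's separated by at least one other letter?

2520

Total arrangements of TOMORROW: 8!/(3!·2!) = 3360.
If the two R's are adjacent, glue them into one block, leaving 7 items to arrange: (7)!/(3!) = 840 ways.
Hence 3360 − 840 = 2520.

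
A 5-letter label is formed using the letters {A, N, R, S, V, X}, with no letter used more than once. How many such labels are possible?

720

With no repetition, fill the 5 letters in order: 6 choices, then 5, down to 2.
That product is 6 × 5 × 4 × 3 × 2 = 720.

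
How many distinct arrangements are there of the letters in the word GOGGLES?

The 7 letters of GOGGLES have repeats: G appearing 3 times.
The number of distinct arrangements is 7!/(3!) = 5040/6 = 840.

840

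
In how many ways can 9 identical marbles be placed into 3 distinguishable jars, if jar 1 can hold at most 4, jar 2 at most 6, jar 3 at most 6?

By stars and bars, unrestricted non-negative solutions to x_1+…+x_3 = 9 number C(9+2,2) = 55.
Subtract solutions that violate a single cap (substitute x_i' = x_i − (cap_i+1)): x_1 ≥ 5 gives C(6,2) = 15; x_2 ≥ 7 gives C(4,2) = 6; x_3 ≥ 7 gives C(4,2) = 6. Together 27.
No two caps can be exceeded simultaneously, so the pair terms are all 0.
By inclusion–exclusion the count is 55 − 27 + 0 = 28.

28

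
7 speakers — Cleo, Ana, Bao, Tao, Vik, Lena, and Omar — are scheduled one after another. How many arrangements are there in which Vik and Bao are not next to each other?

3600

Of the 7! = 5040 arrangements, those with Vik and Bao adjacent number 2 × 6! = 1440 (treat the pair as a block with 2 internal orders).
Complementary counting: 5040 − 1440 = 3600.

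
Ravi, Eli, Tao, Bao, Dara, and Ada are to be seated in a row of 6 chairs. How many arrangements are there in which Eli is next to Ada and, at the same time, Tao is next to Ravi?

Treat {Eli,Ada} as one block (2 orders) and {Tao,Ravi} as another (2 orders).
That leaves 4 units to arrange: 2 × 2 × 4! = 4 × 24 = 96.

96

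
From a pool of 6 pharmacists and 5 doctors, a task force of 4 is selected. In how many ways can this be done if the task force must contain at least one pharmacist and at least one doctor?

310

Unrestricted: C(11,4) = 330 ways to pick any 4 of the 11.
Subtract selections that omit an entire group: no pharmacists → C(5,4) = 5; no doctors → C(6,4) = 15.
Both groups omitted at once is impossible, so 330 − 20 = 310.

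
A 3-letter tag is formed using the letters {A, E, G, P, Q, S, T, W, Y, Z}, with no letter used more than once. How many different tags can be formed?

720

Choose and order 3 of the 10 symbols: the first letter has 10 options, the next 9, then 8.
10 × 9 × 8 = 720.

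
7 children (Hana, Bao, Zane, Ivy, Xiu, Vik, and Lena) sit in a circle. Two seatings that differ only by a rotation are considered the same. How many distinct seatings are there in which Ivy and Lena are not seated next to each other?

480

Without the restriction there are (6)! = 720 seatings.
Those with Ivy next to Lena: fuse the pair into one unit and seat 6 units around a circle — 2·(5)! = 240.
Subtracting, 720 − 240 = 480.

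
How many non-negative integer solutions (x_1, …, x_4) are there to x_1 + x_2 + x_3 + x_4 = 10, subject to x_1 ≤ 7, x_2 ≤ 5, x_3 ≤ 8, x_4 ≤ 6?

217

Without the upper bounds there are C(13,3) = 286 ways to split 10 among 4 variables.
Subtract solutions that violate a single cap (substitute x_i' = x_i − (cap_i+1)): x_1 ≥ 8 gives C(5,3) = 10; x_2 ≥ 6 gives C(7,3) = 35; x_3 ≥ 9 gives C(4,3) = 4; x_4 ≥ 7 gives C(6,3) = 20. Together 69.
No two caps can be exceeded simultaneously, so the pair terms are all 0.
By inclusion–exclusion the count is 286 − 69 + 0 = 217.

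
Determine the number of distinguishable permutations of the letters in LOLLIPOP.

1680

The 8 letters of LOLLIPOP have repeats: L appearing 3 times, O appearing twice, and P appearing twice.
Dividing 8! = 40320 by 3!·2!·2! = 24 for the repeated letters gives 1680.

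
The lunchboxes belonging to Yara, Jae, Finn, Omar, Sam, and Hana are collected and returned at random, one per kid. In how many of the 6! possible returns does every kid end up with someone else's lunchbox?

265

This is the derangement count D_6: permutations of 6 items with no fixed point.
By inclusion–exclusion this is Σ_{j=0}^{6} (−1)^j C(6,j)·(6−j)!.
Computing: 720 − 720 + 360 − 120 + 30 − 6 + 1 = 265.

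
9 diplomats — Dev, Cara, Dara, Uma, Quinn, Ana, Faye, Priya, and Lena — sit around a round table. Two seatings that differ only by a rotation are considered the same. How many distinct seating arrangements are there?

Seat Dev anywhere (absorbing the rotational symmetry), then permute the other 8: (8)! = 40320.

40320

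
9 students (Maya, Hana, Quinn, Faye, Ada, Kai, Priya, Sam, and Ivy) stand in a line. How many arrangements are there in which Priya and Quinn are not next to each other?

Of the 9! = 362880 arrangements, those with Priya and Quinn adjacent number 2 × 8! = 80640 (treat the pair as a block with 2 internal orders).
So 362880 − 80640 = 282240 arrangements keep them apart.

282240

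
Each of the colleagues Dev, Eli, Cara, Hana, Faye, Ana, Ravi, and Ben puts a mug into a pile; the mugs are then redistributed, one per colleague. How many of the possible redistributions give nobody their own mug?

This is the derangement count D_8: permutations of 8 items with no fixed point.
By inclusion–exclusion this is Σ_{j=0}^{8} (−1)^j C(8,j)·(8−j)!.
Computing: 40320 − 40320 + 20160 − 6720 + 1680 − 336 + 56 − 8 + 1 = 14833.

14833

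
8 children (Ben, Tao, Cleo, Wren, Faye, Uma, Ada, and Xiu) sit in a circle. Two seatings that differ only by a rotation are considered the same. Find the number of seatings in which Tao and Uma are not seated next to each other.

3600

Without the restriction there are (7)! = 5040 seatings.
Seatings with Tao beside Uma: treat them as a block with 2 internal orders, giving 2 × (6)! = 1440.
Subtracting, 5040 − 1440 = 3600.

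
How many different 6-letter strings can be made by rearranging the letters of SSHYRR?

180

Letter multiplicities in SSHYRR: H×1, R×2, S×2, Y×1.
Dividing 6! = 720 by 2!·2! = 4 for the repeated letters gives 180.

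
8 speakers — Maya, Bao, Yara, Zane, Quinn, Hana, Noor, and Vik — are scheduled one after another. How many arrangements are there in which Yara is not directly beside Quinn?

30240

Of the 8! = 40320 arrangements, those with Yara and Quinn adjacent number 2 × 7! = 10080 (treat the pair as a block with 2 internal orders).
So 40320 − 10080 = 30240 arrangements keep them apart.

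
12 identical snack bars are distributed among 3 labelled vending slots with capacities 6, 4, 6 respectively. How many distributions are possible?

Without the upper bounds there are C(14,2) = 91 ways to split 12 among 3 vending slots.
Subtract solutions that violate a single cap (substitute x_i' = x_i − (cap_i+1)): x_1 ≥ 7 gives C(7,2) = 21; x_2 ≥ 5 gives C(9,2) = 36; x_3 ≥ 7 gives C(7,2) = 21. Together 78.
Add back pairs where two caps are both exceeded: 1 + 0 + 1 = 2.
By inclusion–exclusion the count is 91 − 78 + 2 = 15.

15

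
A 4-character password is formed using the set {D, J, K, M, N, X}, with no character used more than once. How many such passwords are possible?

360

With no repetition, fill the 4 characters in order: 6 choices, then 5, down to 3.
That product is 6 × 5 × 4 × 3 = 360.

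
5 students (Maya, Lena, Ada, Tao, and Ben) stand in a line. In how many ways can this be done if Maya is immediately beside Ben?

Place the 3 others and the Maya-Ben pair as 4 objects in a line; the pair has 2 internal arrangements.
So the count is 2·(4)! = 48.

48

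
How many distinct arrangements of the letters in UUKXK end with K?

12

Fix K in the last position and arrange the remaining 4 letters.
Those 4 letters have U appearing twice, giving (4)!/(2!) = 12.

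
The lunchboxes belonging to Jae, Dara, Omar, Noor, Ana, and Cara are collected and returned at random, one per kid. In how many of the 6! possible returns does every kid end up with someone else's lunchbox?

Let Aᵢ be the assignments in which kid i gets their own lunchbox. We want the size of the complement of A₁∪…∪A_6.
By inclusion–exclusion this is Σ_{j=0}^{6} (−1)^j C(6,j)·(6−j)!.
Computing: 720 − 720 + 360 − 120 + 30 − 6 + 1 = 265.

265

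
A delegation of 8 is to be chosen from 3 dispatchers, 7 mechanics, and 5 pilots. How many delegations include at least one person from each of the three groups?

With no constraint there are C(15,8) = 6435 possible selections.
Selections missing a whole group: no dispatchers → C(12,8) = 495; no mechanics → C(8,8) = 1; no pilots → C(10,8) = 45.
Add back selections omitting two groups (i.e. drawn from a single group): C(3,8) + C(7,8) + C(5,8) = 0.
By inclusion–exclusion: 6435 − 541 + 0 = 5894.

5894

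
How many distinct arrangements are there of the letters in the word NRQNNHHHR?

The 9 letters of NRQNNHHHR have repeats: H appearing 3 times, N appearing 3 times, and R appearing twice.
The number of distinct arrangements is 9!/(3!·3!·2!) = 362880/72 = 5040.

5040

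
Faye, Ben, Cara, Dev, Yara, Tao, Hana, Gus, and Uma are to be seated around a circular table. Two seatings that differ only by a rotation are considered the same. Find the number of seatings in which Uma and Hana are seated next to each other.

Glue Uma and Hana into a block (2 internal orders). Seating 8 units around a circle gives (7)! arrangements.
So 2 × (7)! = 2 × 5040 = 10080.

10080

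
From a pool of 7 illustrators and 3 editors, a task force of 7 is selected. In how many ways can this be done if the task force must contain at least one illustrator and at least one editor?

119

Unrestricted: C(10,7) = 120 ways to pick any 7 of the 10.
Subtract selections that omit an entire group: no illustrators → C(3,7) = 0; no editors → C(7,7) = 1.
Both groups omitted at once is impossible, so 120 − 1 = 119.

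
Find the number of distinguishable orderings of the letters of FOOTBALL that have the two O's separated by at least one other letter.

There are 8!/(2!·2!) = 10080 arrangements of FOOTBALL in total.
Arrangements with the O's together: treat OO as one letter, giving (7)!/(2!) = 2520.
Hence 10080 − 2520 = 7560.

7560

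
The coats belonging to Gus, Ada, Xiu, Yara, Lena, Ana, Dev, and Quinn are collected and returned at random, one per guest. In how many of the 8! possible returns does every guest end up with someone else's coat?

14833

Count assignments avoiding every fixed point. For any j of the 8 guests fixed to their own coat, the other 8−j can be arranged in (8−j)! ways.
By inclusion–exclusion this is Σ_{j=0}^{8} (−1)^j C(8,j)·(8−j)!.
Computing: 40320 − 40320 + 20160 − 6720 + 1680 − 336 + 56 − 8 + 1 = 14833.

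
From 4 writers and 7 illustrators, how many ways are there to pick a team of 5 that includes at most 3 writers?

455

Split by how many writers are chosen (0 through 3).
Sum: C(4,0)·C(7,5) + C(4,1)·C(7,4) + C(4,2)·C(7,3) + C(4,3)·C(7,2) = 21 + 140 + 210 + 84 = 455.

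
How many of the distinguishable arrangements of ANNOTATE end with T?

1260

Fix T in the last position and arrange the remaining 7 letters.
Those 7 letters have A appearing twice and N appearing twice, giving (7)!/(2!·2!) = 1260.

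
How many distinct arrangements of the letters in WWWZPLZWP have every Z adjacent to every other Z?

840

Treat the 2 copies of Z as a single block. The multiset to arrange is then {ZZ, L, P, P, W, W, W, W}, 8 items in all.
That gives (8)!/(4!·2!) = 840 arrangements.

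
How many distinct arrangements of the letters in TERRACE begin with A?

180

With the first slot taken by A, it remains to arrange the other 6 letters (TERRCE).
Those 6 letters have E appearing twice and R appearing twice, giving (6)!/(2!·2!) = 180.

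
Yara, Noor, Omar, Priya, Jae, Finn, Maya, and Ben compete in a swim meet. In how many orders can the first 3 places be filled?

336

This is an ordered selection of 3 from 8: P(8,3).
That gives 8 × 7 × 6 = 336.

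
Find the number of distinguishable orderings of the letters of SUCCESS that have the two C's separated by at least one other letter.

300

Total arrangements of SUCCESS: 7!/(3!·2!) = 420.
If the two C's are adjacent, glue them into one block, leaving 6 items to arrange: (6)!/(3!) = 120 ways.
Hence 420 − 120 = 300.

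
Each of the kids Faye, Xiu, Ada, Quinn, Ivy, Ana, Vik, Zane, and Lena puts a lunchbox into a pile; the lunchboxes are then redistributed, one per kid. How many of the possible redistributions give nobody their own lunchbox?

Count assignments avoiding every fixed point. For any j of the 9 kids fixed to their own lunchbox, the other 9−j can be arranged in (9−j)! ways.
By inclusion–exclusion this is Σ_{j=0}^{9} (−1)^j C(9,j)·(9−j)!.
Computing: 362880 − 362880 + 181440 − 60480 + 15120 − 3024 + 504 − 72 + 9 − 1 = 133496.

133496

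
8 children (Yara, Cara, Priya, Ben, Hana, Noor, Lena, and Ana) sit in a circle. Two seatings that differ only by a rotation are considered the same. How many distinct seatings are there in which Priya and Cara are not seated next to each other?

3600

Without the restriction there are (7)! = 5040 seatings.
Seatings with Priya beside Cara: treat them as a block with 2 internal orders, giving 2 × (6)! = 1440.
Subtracting, 5040 − 1440 = 3600.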